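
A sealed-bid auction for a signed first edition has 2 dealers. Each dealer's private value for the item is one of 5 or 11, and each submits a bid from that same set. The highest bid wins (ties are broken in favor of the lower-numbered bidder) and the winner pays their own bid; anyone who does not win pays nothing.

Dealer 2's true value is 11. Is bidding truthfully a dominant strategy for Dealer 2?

Check each profile of the others' bids and compare truth against every alternative bid.
Others bid (5): truth gives 0, best alternative gives 0.
Others bid (11): truth gives 0, best alternative gives 0.
In every case the truthful bid is at least as good as any alternative, so it is a dominant strategy.

Yes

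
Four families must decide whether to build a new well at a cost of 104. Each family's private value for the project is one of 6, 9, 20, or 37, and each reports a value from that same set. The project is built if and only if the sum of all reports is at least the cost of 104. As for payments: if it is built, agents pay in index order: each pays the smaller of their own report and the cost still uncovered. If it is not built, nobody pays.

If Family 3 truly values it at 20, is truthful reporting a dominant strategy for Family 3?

No

Consider the case where Family 1 reports 37, Family 2 reports 37 and Family 4 reports 37.
Truthful report 20: project built, pays 20, utility 20 - 20 = 0.
Report 6 instead: project built, pays 6, utility 20 - 6 = 14.
Since 14 > 0, reporting 6 is strictly better here, so truthful reporting is not dominant.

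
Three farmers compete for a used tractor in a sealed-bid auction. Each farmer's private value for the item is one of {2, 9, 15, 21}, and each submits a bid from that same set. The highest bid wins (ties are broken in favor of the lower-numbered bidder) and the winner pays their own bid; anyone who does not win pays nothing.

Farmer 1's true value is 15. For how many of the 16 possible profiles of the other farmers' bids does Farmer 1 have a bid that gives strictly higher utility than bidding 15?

Others bid (2, 2): truth gives 0; bid 2 gives 13 > 0. Violating.
Others bid (2, 9): truth gives 0; bid 9 gives 6 > 0. Violating.
Others bid (9, 2): truth gives 0; bid 9 gives 6 > 0. Violating.
Others bid (9, 9): truth gives 0; bid 9 gives 6 > 0. Violating.
Others bid (2, 15): truth gives 0; no alternative beats it.
Others bid (2, 21): truth gives 0; no alternative beats it.
(Checking all 16 profiles: 4 have a profitable deviation, 12 do not.)

4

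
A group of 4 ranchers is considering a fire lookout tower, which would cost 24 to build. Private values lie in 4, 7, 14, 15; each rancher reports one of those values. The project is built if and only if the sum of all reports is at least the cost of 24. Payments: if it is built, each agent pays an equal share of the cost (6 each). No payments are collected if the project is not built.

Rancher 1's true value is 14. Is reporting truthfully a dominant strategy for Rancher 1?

Yes

Check each profile of the others' reports and compare truth against every alternative report.
Others report (4, 4, 4): truth gives 8, best alternative gives 8.
Others report (4, 4, 7): truth gives 8, best alternative gives 8.
Others report (4, 4, 14): truth gives 8, best alternative gives 8.
Others report (4, 4, 15): truth gives 8, best alternative gives 8.
Others report (4, 7, 4): truth gives 8, best alternative gives 8.
Others report (4, 7, 7): truth gives 8, best alternative gives 8.
(Remaining 58 profiles checked similarly; truth is weakly best in each.)
In every case the truthful report is at least as good as any alternative, so it is a dominant strategy.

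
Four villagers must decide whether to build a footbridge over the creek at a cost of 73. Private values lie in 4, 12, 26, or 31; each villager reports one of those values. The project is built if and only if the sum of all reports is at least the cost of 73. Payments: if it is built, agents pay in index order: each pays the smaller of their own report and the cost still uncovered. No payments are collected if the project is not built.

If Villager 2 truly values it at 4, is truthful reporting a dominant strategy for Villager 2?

Yes

Check each profile of the others' reports and compare truth against every alternative report.
Others report (4, 26, 31): truth gives 0, best alternative gives -8.
Others report (4, 31, 26): truth gives 0, best alternative gives -8.
Others report (4, 31, 31): truth gives 0, best alternative gives -8.
Others report (12, 26, 26): truth gives 0, best alternative gives -8.
Others report (12, 26, 31): truth gives 0, best alternative gives -8.
Others report (12, 31, 26): truth gives 0, best alternative gives -8.
(Remaining 58 profiles checked similarly; truth is weakly best in each.)
In every case the truthful report is at least as good as any alternative, so it is a dominant strategy.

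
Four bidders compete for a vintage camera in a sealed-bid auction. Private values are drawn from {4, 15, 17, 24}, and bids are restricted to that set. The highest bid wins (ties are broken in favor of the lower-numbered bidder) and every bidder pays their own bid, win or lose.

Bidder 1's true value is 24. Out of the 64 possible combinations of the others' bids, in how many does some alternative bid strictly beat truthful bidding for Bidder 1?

27

Others bid (4, 4, 4): truth gives 0; bid 4 gives 20 > 0. Violating.
Others bid (4, 4, 15): truth gives 0; bid 15 gives 9 > 0. Violating.
Others bid (4, 4, 17): truth gives 0; bid 17 gives 7 > 0. Violating.
Others bid (4, 15, 4): truth gives 0; bid 15 gives 9 > 0. Violating.
Others bid (4, 4, 24): truth gives 0; no alternative beats it.
Others bid (4, 15, 24): truth gives 0; no alternative beats it.
(Checking all 64 profiles: 27 have a profitable deviation, 37 do not.)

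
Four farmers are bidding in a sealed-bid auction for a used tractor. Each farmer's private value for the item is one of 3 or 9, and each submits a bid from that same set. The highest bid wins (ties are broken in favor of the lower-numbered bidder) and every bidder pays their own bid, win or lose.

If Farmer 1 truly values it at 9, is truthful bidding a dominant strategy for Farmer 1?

Consider the case where Farmer 2 bids 3, Farmer 3 bids 3 and Farmer 4 bids 3.
Truthful bid 9: wins, pays 9, utility 9 - 9 = 0.
Bid 3 instead: wins, pays 3, utility 9 - 3 = 6.
Since 6 > 0, bidding 3 is strictly better here, so truthful bidding is not dominant.

No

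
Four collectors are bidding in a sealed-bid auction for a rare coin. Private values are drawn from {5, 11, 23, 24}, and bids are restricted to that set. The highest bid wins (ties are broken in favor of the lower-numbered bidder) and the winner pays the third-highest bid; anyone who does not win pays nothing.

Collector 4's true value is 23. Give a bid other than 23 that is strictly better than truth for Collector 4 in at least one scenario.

Suppose Collector 1 bids 5, Collector 2 bids 5 and Collector 3 bids 23.
Bid 23: loses, pays 0, utility 0.
Bid 24: wins, pays 5, utility 23 - 5 = 18.
So bidding 24 beats truth here (18 > 0).

24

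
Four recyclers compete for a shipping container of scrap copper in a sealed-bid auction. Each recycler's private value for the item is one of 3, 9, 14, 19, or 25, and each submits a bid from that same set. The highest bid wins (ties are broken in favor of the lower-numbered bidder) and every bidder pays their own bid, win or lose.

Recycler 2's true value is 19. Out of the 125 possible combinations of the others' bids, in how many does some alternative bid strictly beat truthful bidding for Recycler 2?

95

Others bid (3, 3, 3): truth gives 0; bid 9 gives 10 > 0. Violating.
Others bid (3, 3, 9): truth gives 0; bid 9 gives 10 > 0. Violating.
Others bid (3, 3, 14): truth gives 0; bid 14 gives 5 > 0. Violating.
Others bid (3, 3, 25): truth gives -19; bid 3 gives -3 > -19. Violating.
Others bid (3, 3, 19): truth gives 0; no alternative beats it.
Others bid (3, 9, 19): truth gives 0; no alternative beats it.
(Checking all 125 profiles: 95 have a profitable deviation, 30 do not.)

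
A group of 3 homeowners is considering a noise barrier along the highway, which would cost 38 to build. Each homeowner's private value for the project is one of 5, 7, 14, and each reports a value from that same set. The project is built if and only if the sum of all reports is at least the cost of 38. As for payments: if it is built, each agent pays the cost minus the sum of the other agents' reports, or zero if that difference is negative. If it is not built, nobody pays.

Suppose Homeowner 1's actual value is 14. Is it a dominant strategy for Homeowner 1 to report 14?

Yes

Check each profile of the others' reports and compare truth against every alternative report.
Others report (14, 14): truth gives 4, best alternative gives 0.
Others report (5, 5): truth gives 0, best alternative gives 0.
Others report (5, 7): truth gives 0, best alternative gives 0.
Others report (5, 14): truth gives 0, best alternative gives 0.
Others report (7, 5): truth gives 0, best alternative gives 0.
Others report (7, 7): truth gives 0, best alternative gives 0.
(Remaining 3 profiles checked similarly; truth is weakly best in each.)
In every case the truthful report is at least as good as any alternative, so it is a dominant strategy.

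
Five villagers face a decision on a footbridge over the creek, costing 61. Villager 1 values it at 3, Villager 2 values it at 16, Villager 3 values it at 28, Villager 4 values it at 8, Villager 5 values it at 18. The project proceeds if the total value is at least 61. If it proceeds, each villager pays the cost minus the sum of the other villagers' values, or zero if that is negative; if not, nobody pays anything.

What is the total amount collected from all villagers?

26

Total value 73 ≥ cost 61, so it is built.
Villager 1: others sum to 70; max(0, 61 - 70) = 0.
Villager 2: others sum to 57; max(0, 61 - 57) = 4.
Villager 3: others sum to 45; max(0, 61 - 45) = 16.
Villager 4: others sum to 65; max(0, 61 - 65) = 0.
Villager 5: others sum to 55; max(0, 61 - 55) = 6.
Total collected = 0 + 4 + 16 + 0 + 6 = 26.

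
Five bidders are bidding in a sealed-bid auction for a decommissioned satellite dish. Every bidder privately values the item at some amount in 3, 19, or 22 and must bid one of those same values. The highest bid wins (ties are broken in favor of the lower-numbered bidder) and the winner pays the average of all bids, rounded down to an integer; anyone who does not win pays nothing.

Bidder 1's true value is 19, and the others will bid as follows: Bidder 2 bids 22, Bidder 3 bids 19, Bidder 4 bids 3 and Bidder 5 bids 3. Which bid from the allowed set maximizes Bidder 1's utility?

Bid 3: loses, pays 0, utility 0.
Bid 19: loses, pays 0, utility 0.
Bid 22: wins, pays 13, utility 19 - 13 = 6.
The best choice is 22 with utility 6.

22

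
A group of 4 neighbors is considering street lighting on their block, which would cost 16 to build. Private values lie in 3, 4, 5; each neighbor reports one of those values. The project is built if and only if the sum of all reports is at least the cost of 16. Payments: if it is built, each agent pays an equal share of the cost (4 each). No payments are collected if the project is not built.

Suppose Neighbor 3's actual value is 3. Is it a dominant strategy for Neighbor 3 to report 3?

Check each profile of the others' reports and compare truth against every alternative report.
Others report (3, 4, 5): truth gives 0, best alternative gives -1.
Others report (3, 5, 4): truth gives 0, best alternative gives -1.
Others report (4, 3, 5): truth gives 0, best alternative gives -1.
Others report (4, 4, 4): truth gives 0, best alternative gives -1.
Others report (4, 5, 3): truth gives 0, best alternative gives -1.
Others report (5, 3, 4): truth gives 0, best alternative gives -1.
(Remaining 21 profiles checked similarly; truth is weakly best in each.)
In every case the truthful report is at least as good as any alternative, so it is a dominant strategy.

Yes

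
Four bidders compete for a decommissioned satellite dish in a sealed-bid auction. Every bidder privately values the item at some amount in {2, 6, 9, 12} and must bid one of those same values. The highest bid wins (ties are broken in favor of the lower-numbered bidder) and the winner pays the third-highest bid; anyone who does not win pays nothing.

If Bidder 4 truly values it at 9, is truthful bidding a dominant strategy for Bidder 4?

No

Consider the case where Bidder 1 bids 2, Bidder 2 bids 2 and Bidder 3 bids 9.
Truthful bid 9: loses, pays 0, utility 0.
Bid 12 instead: wins, pays 2, utility 9 - 2 = 7.
Since 7 > 0, bidding 12 is strictly better here, so truthful bidding is not dominant.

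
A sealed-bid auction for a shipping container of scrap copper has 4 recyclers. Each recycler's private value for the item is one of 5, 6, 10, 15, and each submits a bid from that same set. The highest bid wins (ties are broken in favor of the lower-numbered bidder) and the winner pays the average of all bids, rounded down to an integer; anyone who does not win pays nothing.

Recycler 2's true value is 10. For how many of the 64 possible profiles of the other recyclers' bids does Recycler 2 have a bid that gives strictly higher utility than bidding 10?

8

Others bid (5, 5, 5): truth gives 4; bid 6 gives 5 > 4. Violating.
Others bid (5, 5, 6): truth gives 4; bid 6 gives 5 > 4. Violating.
Others bid (5, 6, 5): truth gives 4; bid 6 gives 5 > 4. Violating.
Others bid (5, 6, 6): truth gives 4; bid 6 gives 5 > 4. Violating.
Others bid (5, 5, 10): truth gives 3; no alternative beats it.
Others bid (5, 5, 15): truth gives 0; no alternative beats it.
(Checking all 64 profiles: 8 have a profitable deviation, 56 do not.)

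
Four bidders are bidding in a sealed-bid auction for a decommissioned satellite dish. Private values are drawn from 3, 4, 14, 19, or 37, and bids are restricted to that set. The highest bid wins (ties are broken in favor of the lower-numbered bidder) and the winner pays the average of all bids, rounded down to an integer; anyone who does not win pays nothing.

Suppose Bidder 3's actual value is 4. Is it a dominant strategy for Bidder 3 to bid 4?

Check each profile of the others' bids and compare truth against every alternative bid.
Others bid (3, 3, 3): truth gives 1, best alternative gives 0.
Others bid (3, 3, 4): truth gives 1, best alternative gives 0.
Others bid (3, 3, 14): truth gives 0, best alternative gives 0.
Others bid (3, 3, 19): truth gives 0, best alternative gives 0.
Others bid (3, 3, 37): truth gives 0, best alternative gives 0.
Others bid (3, 4, 3): truth gives 0, best alternative gives 0.
(Remaining 119 profiles checked similarly; truth is weakly best in each.)
In every case the truthful bid is at least as good as any alternative, so it is a dominant strategy.

Yes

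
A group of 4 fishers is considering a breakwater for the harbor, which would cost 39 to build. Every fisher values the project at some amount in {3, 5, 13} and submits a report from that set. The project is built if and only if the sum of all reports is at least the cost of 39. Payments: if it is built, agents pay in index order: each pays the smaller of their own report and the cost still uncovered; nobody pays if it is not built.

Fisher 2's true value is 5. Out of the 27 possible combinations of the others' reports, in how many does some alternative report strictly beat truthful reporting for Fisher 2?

1

Others report (13, 13, 13): truth gives 0; report 3 gives 2 > 0. Violating.
Others report (3, 3, 3): truth gives 0; no alternative beats it.
Others report (3, 3, 5): truth gives 0; no alternative beats it.
(Checking all 27 profiles: 1 has a profitable deviation, 26 do not.)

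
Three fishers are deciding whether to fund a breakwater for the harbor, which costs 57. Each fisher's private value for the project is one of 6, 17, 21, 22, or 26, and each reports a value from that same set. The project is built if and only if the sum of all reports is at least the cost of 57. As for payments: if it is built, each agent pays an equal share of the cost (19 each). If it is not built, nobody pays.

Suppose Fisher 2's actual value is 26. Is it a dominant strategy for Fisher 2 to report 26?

Yes

Check each profile of the others' reports and compare truth against every alternative report.
Others report (6, 26): truth gives 7, best alternative gives 0.
Others report (17, 17): truth gives 7, best alternative gives 0.
Others report (26, 6): truth gives 7, best alternative gives 0.
Others report (17, 21): truth gives 7, best alternative gives 7.
Others report (17, 22): truth gives 7, best alternative gives 7.
Others report (17, 26): truth gives 7, best alternative gives 7.
(Remaining 19 profiles checked similarly; truth is weakly best in each.)
In every case the truthful report is at least as good as any alternative, so it is a dominant strategy.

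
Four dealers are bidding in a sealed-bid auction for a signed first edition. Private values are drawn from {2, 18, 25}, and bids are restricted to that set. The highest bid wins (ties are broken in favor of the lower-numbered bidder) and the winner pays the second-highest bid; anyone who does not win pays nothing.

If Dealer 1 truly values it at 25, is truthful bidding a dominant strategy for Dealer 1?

Check each profile of the others' bids and compare truth against every alternative bid.
Others bid (2, 2, 2): truth gives 23, best alternative gives 23.
Others bid (2, 2, 18): truth gives 7, best alternative gives 7.
Others bid (2, 18, 2): truth gives 7, best alternative gives 7.
Others bid (2, 18, 18): truth gives 7, best alternative gives 7.
Others bid (18, 2, 2): truth gives 7, best alternative gives 7.
Others bid (18, 2, 18): truth gives 7, best alternative gives 7.
(Remaining 21 profiles checked similarly; truth is weakly best in each.)
In every case the truthful bid is at least as good as any alternative, so it is a dominant strategy.

Yes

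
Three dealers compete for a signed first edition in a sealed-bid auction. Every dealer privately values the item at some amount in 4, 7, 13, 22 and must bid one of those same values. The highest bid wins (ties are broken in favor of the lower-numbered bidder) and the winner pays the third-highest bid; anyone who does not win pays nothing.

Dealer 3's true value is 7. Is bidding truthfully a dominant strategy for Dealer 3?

No

Consider the case where Dealer 1 bids 4 and Dealer 2 bids 7.
Truthful bid 7: loses, pays 0, utility 0.
Bid 13 instead: wins, pays 4, utility 7 - 4 = 3.
Since 3 > 0, bidding 13 is strictly better here, so truthful bidding is not dominant.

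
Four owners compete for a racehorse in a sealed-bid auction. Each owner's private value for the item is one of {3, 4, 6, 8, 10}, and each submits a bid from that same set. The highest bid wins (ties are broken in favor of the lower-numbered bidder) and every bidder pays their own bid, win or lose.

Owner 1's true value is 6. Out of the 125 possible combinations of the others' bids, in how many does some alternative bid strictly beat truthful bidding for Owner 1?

106

Others bid (3, 3, 3): truth gives 0; bid 3 gives 3 > 0. Violating.
Others bid (3, 3, 4): truth gives 0; bid 4 gives 2 > 0. Violating.
Others bid (3, 3, 8): truth gives -6; bid 8 gives -2 > -6. Violating.
Others bid (3, 3, 10): truth gives -6; bid 3 gives -3 > -6. Violating.
Others bid (3, 3, 6): truth gives 0; no alternative beats it.
Others bid (3, 4, 6): truth gives 0; no alternative beats it.
(Checking all 125 profiles: 106 have a profitable deviation, 19 do not.)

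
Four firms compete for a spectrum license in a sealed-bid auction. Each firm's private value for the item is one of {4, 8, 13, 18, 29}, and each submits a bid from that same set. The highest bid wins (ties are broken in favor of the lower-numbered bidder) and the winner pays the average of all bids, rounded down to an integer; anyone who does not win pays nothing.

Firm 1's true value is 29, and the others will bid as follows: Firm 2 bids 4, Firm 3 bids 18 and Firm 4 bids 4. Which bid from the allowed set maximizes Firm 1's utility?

Bid 4: loses, pays 0, utility 0.
Bid 8: loses, pays 0, utility 0.
Bid 13: loses, pays 0, utility 0.
Bid 18: wins, pays 11, utility 29 - 11 = 18.
Bid 29: wins, pays 13, utility 29 - 13 = 16.
The best choice is 18 with utility 18.

18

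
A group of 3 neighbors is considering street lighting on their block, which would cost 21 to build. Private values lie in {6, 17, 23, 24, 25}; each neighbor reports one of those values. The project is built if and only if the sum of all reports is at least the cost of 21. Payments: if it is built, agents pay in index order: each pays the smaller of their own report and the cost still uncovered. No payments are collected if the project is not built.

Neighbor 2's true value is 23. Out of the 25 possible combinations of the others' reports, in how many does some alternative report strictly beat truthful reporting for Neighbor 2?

4

Others report (6, 17): truth gives 8; report 6 gives 17 > 8. Violating.
Others report (6, 23): truth gives 8; report 6 gives 17 > 8. Violating.
Others report (6, 24): truth gives 8; report 6 gives 17 > 8. Violating.
Others report (6, 25): truth gives 8; report 6 gives 17 > 8. Violating.
Others report (6, 6): truth gives 8; no alternative beats it.
Others report (17, 6): truth gives 19; no alternative beats it.
(Checking all 25 profiles: 4 have a profitable deviation, 21 do not.)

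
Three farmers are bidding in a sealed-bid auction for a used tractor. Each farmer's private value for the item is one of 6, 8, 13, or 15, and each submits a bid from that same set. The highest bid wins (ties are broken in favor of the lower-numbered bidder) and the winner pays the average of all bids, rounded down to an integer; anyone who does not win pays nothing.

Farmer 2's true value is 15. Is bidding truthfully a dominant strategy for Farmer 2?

No

Consider the case where Farmer 1 bids 6 and Farmer 3 bids 6.
Truthful bid 15: wins, pays 9, utility 15 - 9 = 6.
Bid 8 instead: wins, pays 6, utility 15 - 6 = 9.
Since 9 > 6, bidding 8 is strictly better here, so truthful bidding is not dominant.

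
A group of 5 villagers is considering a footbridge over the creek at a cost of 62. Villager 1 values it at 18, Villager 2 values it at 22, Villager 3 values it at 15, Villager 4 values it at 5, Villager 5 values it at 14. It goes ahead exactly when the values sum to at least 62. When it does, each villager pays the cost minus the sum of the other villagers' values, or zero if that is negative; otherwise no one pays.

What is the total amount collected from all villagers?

Total value 74 ≥ cost 62, so it is built.
Villager 1: others sum to 56; max(0, 62 - 56) = 6.
Villager 2: others sum to 52; max(0, 62 - 52) = 10.
Villager 3: others sum to 59; max(0, 62 - 59) = 3.
Villager 4: others sum to 69; max(0, 62 - 69) = 0.
Villager 5: others sum to 60; max(0, 62 - 60) = 2.
Total collected = 6 + 10 + 3 + 0 + 2 = 21.

21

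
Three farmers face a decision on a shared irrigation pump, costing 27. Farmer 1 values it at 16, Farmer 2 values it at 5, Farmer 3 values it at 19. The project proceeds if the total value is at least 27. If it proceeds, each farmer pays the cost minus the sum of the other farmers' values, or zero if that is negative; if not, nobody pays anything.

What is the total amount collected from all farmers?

Total value 40 ≥ cost 27, so it is built.
Farmer 1: others sum to 24; max(0, 27 - 24) = 3.
Farmer 2: others sum to 35; max(0, 27 - 35) = 0.
Farmer 3: others sum to 21; max(0, 27 - 21) = 6.
Total collected = 3 + 0 + 6 = 9.

9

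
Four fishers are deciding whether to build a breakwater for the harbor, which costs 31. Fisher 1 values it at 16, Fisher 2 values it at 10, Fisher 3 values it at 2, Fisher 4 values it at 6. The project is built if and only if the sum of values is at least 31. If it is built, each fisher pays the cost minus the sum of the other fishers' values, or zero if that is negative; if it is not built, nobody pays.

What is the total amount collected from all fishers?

23

Total value 34 ≥ cost 31, so it is built.
Fisher 1: others sum to 18; max(0, 31 - 18) = 13.
Fisher 2: others sum to 24; max(0, 31 - 24) = 7.
Fisher 3: others sum to 32; max(0, 31 - 32) = 0.
Fisher 4: others sum to 28; max(0, 31 - 28) = 3.
Total collected = 13 + 7 + 0 + 3 = 23.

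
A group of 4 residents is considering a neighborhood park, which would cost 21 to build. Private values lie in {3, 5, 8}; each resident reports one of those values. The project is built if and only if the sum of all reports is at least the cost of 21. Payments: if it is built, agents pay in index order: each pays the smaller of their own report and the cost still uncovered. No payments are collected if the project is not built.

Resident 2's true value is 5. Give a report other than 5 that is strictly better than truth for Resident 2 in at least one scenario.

3

Suppose Resident 1 reports 3, Resident 3 reports 8 and Resident 4 reports 8.
Report 5: project built, pays 5, utility 5 - 5 = 0.
Report 3: project built, pays 3, utility 5 - 3 = 2.
So reporting 3 beats truth here (2 > 0).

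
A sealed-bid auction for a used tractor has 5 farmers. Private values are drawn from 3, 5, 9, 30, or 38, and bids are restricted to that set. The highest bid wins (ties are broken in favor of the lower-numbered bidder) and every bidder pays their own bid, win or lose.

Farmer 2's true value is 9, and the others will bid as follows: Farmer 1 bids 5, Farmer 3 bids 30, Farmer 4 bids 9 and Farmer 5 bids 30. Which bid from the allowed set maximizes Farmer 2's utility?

3

Bid 3: loses but pays 3, utility -3.
Bid 5: loses but pays 5, utility -5.
Bid 9: loses but pays 9, utility -9.
Bid 30: wins, pays 30, utility 9 - 30 = -21.
Bid 38: wins, pays 38, utility 9 - 38 = -29.
The best choice is 3 with utility -3.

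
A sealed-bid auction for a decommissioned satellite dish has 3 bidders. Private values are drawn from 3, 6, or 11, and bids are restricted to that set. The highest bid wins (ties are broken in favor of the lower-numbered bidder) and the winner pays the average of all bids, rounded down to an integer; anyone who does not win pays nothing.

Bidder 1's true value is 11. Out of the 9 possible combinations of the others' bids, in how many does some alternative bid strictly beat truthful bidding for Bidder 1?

4

Others bid (3, 3): truth gives 6; bid 3 gives 8 > 6. Violating.
Others bid (3, 6): truth gives 5; bid 6 gives 6 > 5. Violating.
Others bid (6, 3): truth gives 5; bid 6 gives 6 > 5. Violating.
Others bid (6, 6): truth gives 4; bid 6 gives 5 > 4. Violating.
Others bid (3, 11): truth gives 3; no alternative beats it.
Others bid (6, 11): truth gives 2; no alternative beats it.
(Checking all 9 profiles: 4 have a profitable deviation, 5 do not.)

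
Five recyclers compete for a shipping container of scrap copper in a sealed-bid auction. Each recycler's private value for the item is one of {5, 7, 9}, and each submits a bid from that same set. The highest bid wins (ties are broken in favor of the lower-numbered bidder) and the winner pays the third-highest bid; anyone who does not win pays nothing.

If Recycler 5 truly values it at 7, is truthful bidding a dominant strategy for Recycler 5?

No

Consider the case where Recycler 1 bids 5, Recycler 2 bids 5, Recycler 3 bids 5 and Recycler 4 bids 7.
Truthful bid 7: loses, pays 0, utility 0.
Bid 9 instead: wins, pays 5, utility 7 - 5 = 2.
Since 2 > 0, bidding 9 is strictly better here, so truthful bidding is not dominant.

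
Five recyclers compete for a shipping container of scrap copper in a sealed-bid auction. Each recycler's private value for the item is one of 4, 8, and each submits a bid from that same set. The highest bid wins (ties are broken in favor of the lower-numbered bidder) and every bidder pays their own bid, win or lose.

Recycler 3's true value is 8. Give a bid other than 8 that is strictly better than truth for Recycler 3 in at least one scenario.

4

Suppose Recycler 1 bids 4, Recycler 2 bids 8, Recycler 4 bids 4 and Recycler 5 bids 4.
Bid 8: loses but pays 8, utility -8.
Bid 4: loses but pays 4, utility -4.
So bidding 4 beats truth here (-4 > -8).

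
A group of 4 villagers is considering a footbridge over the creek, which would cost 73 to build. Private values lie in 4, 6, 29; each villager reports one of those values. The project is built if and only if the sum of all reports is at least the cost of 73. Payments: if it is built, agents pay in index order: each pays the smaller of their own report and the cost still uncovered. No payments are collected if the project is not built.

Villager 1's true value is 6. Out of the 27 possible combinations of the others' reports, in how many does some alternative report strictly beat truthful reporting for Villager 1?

1

Others report (29, 29, 29): truth gives 0; report 4 gives 2 > 0. Violating.
Others report (4, 4, 4): truth gives 0; no alternative beats it.
Others report (4, 4, 6): truth gives 0; no alternative beats it.
(Checking all 27 profiles: 1 has a profitable deviation, 26 do not.)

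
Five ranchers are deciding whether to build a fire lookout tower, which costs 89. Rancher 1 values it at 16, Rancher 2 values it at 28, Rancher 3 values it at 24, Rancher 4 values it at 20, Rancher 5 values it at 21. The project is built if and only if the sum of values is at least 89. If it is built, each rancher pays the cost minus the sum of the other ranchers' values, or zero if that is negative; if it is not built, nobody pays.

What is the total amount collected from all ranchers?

Total value 109 ≥ cost 89, so it is built.
Rancher 1: others sum to 93; max(0, 89 - 93) = 0.
Rancher 2: others sum to 81; max(0, 89 - 81) = 8.
Rancher 3: others sum to 85; max(0, 89 - 85) = 4.
Rancher 4: others sum to 89; max(0, 89 - 89) = 0.
Rancher 5: others sum to 88; max(0, 89 - 88) = 1.
Total collected = 0 + 8 + 4 + 0 + 1 = 13.

13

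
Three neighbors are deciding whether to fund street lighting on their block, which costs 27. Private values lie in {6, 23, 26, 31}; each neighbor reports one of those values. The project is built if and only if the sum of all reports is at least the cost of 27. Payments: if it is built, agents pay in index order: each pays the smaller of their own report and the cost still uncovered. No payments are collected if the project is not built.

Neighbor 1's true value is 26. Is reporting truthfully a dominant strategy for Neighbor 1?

No

Consider the case where Neighbor 2 reports 6 and Neighbor 3 reports 6.
Truthful report 26: project built, pays 26, utility 26 - 26 = 0.
Report 23 instead: project built, pays 23, utility 26 - 23 = 3.
Since 3 > 0, reporting 23 is strictly better here, so truthful reporting is not dominant.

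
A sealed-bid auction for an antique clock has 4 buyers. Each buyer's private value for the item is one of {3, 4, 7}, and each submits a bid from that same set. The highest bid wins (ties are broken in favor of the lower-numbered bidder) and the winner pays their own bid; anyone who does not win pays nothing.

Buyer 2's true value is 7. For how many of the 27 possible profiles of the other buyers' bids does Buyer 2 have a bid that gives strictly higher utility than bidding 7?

4

Others bid (3, 3, 3): truth gives 0; bid 4 gives 3 > 0. Violating.
Others bid (3, 3, 4): truth gives 0; bid 4 gives 3 > 0. Violating.
Others bid (3, 4, 3): truth gives 0; bid 4 gives 3 > 0. Violating.
Others bid (3, 4, 4): truth gives 0; bid 4 gives 3 > 0. Violating.
Others bid (3, 3, 7): truth gives 0; no alternative beats it.
Others bid (3, 4, 7): truth gives 0; no alternative beats it.
(Checking all 27 profiles: 4 have a profitable deviation, 23 do not.)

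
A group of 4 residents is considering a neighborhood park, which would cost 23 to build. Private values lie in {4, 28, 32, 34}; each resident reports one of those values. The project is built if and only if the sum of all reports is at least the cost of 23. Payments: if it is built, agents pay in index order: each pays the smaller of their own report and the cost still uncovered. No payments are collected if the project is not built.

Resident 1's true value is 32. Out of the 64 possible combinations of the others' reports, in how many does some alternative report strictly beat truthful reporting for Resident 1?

Others report (4, 4, 28): truth gives 9; report 4 gives 28 > 9. Violating.
Others report (4, 4, 32): truth gives 9; report 4 gives 28 > 9. Violating.
Others report (4, 4, 34): truth gives 9; report 4 gives 28 > 9. Violating.
Others report (4, 28, 4): truth gives 9; report 4 gives 28 > 9. Violating.
Others report (4, 4, 4): truth gives 9; no alternative beats it.
(Checking all 64 profiles: 63 have a profitable deviation, 1 does not.)

63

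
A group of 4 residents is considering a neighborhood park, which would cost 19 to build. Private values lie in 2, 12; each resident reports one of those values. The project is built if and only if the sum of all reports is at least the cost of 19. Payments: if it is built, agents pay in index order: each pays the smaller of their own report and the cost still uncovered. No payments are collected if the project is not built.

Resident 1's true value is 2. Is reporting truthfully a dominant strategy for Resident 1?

Yes

Check each profile of the others' reports and compare truth against every alternative report.
Others report (2, 2, 12): truth gives 0, best alternative gives -10.
Others report (2, 12, 2): truth gives 0, best alternative gives -10.
Others report (2, 12, 12): truth gives 0, best alternative gives -10.
Others report (12, 2, 2): truth gives 0, best alternative gives -10.
Others report (12, 2, 12): truth gives 0, best alternative gives -10.
Others report (12, 12, 2): truth gives 0, best alternative gives -10.
(Remaining 2 profiles checked similarly; truth is weakly best in each.)
In every case the truthful report is at least as good as any alternative, so it is a dominant strategy.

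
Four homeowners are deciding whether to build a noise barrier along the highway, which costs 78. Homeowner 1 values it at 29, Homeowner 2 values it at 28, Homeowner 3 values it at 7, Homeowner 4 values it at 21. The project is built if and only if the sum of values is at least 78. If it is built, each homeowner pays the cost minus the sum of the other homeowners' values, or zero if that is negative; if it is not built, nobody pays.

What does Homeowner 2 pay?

Total value 85 ≥ cost 78, so the project is built.
The other homeowners' values sum to 57.
Cost minus that sum is 78 - 57 = 21.

21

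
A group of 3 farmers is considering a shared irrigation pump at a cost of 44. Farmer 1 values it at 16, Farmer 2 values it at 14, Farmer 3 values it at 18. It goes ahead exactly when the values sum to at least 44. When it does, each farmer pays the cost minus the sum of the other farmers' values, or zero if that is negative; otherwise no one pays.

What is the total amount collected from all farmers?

Total value 48 ≥ cost 44, so it is built.
Farmer 1: others sum to 32; max(0, 44 - 32) = 12.
Farmer 2: others sum to 34; max(0, 44 - 34) = 10.
Farmer 3: others sum to 30; max(0, 44 - 30) = 14.
Total collected = 12 + 10 + 14 = 36.

36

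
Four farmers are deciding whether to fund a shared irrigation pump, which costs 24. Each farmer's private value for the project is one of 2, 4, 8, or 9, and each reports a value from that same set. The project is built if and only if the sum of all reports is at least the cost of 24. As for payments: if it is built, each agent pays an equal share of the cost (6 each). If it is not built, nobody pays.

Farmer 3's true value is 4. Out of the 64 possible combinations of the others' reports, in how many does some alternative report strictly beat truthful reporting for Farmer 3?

12

Others report (2, 9, 9): truth gives -2; report 2 gives 0 > -2. Violating.
Others report (4, 8, 8): truth gives -2; report 2 gives 0 > -2. Violating.
Others report (4, 8, 9): truth gives -2; report 2 gives 0 > -2. Violating.
Others report (4, 9, 8): truth gives -2; report 2 gives 0 > -2. Violating.
Others report (2, 2, 2): truth gives 0; no alternative beats it.
Others report (2, 2, 4): truth gives 0; no alternative beats it.
(Checking all 64 profiles: 12 have a profitable deviation, 52 do not.)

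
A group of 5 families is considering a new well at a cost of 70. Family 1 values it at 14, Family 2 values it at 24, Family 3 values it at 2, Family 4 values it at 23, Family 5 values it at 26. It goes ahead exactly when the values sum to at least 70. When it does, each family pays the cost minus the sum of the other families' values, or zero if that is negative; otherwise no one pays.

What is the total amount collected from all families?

16

Total value 89 ≥ cost 70, so it is built.
Family 1: others sum to 75; max(0, 70 - 75) = 0.
Family 2: others sum to 65; max(0, 70 - 65) = 5.
Family 3: others sum to 87; max(0, 70 - 87) = 0.
Family 4: others sum to 66; max(0, 70 - 66) = 4.
Family 5: others sum to 63; max(0, 70 - 63) = 7.
Total collected = 0 + 5 + 0 + 4 + 7 = 16.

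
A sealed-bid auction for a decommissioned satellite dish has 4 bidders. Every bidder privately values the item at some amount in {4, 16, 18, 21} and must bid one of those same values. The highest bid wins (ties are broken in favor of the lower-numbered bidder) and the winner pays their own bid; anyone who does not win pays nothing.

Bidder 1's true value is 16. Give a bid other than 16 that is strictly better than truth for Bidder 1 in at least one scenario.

4

Suppose Bidder 2 bids 4, Bidder 3 bids 4 and Bidder 4 bids 4.
Bid 16: wins, pays 16, utility 16 - 16 = 0.
Bid 4: wins, pays 4, utility 16 - 4 = 12.
So bidding 4 beats truth here (12 > 0).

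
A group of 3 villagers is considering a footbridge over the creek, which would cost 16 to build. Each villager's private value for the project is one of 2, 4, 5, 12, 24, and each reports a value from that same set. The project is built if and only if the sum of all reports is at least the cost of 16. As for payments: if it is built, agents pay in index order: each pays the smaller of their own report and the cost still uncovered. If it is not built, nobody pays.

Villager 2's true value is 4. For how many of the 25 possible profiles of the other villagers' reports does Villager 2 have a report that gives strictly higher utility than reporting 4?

Others report (2, 12): truth gives 0; report 2 gives 2 > 0. Violating.
Others report (2, 24): truth gives 0; report 2 gives 2 > 0. Violating.
Others report (4, 12): truth gives 0; report 2 gives 2 > 0. Violating.
Others report (4, 24): truth gives 0; report 2 gives 2 > 0. Violating.
Others report (2, 2): truth gives 0; no alternative beats it.
Others report (2, 4): truth gives 0; no alternative beats it.
(Checking all 25 profiles: 11 have a profitable deviation, 14 do not.)

11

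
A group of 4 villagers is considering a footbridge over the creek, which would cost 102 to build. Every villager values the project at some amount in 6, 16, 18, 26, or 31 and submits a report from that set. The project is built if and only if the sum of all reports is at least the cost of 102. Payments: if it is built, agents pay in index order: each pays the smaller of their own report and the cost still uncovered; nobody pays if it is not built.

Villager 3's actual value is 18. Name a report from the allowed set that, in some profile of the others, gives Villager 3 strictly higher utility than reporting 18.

16

Suppose Villager 1 reports 26, Villager 2 reports 31 and Villager 4 reports 31.
Report 18: project built, pays 18, utility 18 - 18 = 0.
Report 16: project built, pays 16, utility 18 - 16 = 2.
So reporting 16 beats truth here (2 > 0).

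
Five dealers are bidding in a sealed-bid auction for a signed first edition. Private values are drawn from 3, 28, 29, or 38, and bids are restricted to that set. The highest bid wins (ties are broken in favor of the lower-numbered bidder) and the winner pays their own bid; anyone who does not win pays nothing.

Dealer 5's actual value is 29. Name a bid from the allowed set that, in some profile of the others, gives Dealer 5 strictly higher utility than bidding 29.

28

Suppose Dealer 1 bids 3, Dealer 2 bids 3, Dealer 3 bids 3 and Dealer 4 bids 3.
Bid 29: wins, pays 29, utility 29 - 29 = 0.
Bid 28: wins, pays 28, utility 29 - 28 = 1.
So bidding 28 beats truth here (1 > 0).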